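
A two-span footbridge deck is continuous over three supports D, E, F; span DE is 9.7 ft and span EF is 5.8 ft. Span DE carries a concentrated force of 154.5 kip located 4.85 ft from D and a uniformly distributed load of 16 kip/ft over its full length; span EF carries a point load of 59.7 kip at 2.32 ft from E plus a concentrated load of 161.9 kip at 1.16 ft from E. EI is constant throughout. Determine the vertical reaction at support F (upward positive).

R_F = -7.376 kip

Insert a hinge at E; M_E is the redundant, and each span becomes simply supported.
Rotations at E on the released spans (each span's end-slope, ×1/EI):
  span DE: point load 154.5 at a = 4.85: Pab(L + a)/(6LEI) = 908.6/EI
  span DE: UDL 16: wL³/(24EI) = 608.4/EI
  span EF: point load 59.7 at a = 2.32: Pab(L + b)/(6LEI) = 128.5/EI
  span EF: point load 161.9 at a = 1.16: Pab(L + b)/(6LEI) = 261.4/EI
  relative rotation θ_0 = (1517 + 390)/EI = 1907/EI
A unit hogging moment at E produces rotation L₁/(3EI) + L₂/(3EI) = 5.167/EI.
Compatibility: M_E·(L₁+L₂)/(3EI) = θ_0, giving M_E = 369.1 kip·ft (hogging).
Span EF, ΣM about F: R_E^{EF}·5.8 = 959 + 369.1, so R_E^{EF} = 229 kip and R_F = 221.6 − 229 = -7.376 kip.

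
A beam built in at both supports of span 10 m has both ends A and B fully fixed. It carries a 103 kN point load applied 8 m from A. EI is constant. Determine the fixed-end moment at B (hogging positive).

Take the two fixed-end moments M_A, M_B as redundants; the released structure is the simple span AB.
Simple-span end rotations at A and B under the given loads:
  at A: point load 103 at a = 8: Pab(L + b)/(6LEI) = 329.6/EI
  at B: point load 103 at a = 8: Pab(L + a)/(6LEI) = 494.4/EI
  θ_A0 = 329.6/EI,  θ_B0 = 494.4/EI
Flexibility coefficients: a unit moment at one end gives L/(3EI) there and L/(6EI) at the far end, so f₁₁ = f₂₂ = 3.333/EI and f₁₂ = f₂₁ = 1.667/EI.
Compatibility — zero rotation at each built-in end:
  3.333 M_A + 1.667 M_B = 329.6
  1.667 M_A + 3.333 M_B = 494.4
Solving the pair gives M_A = 32.96 kN·m and M_B = 131.8 kN·m (hogging).

M_B = 131.8 kN·m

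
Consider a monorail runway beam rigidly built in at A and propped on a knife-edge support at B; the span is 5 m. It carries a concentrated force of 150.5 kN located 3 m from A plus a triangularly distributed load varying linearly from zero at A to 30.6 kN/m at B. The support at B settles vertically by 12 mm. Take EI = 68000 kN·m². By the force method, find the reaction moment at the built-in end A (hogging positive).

Release the roller at B. Primary structure: cantilever fixed at A.
Deflection at B on the released cantilever, summing each load's contribution:
  point load 150.5 at a = 3: Pa²(3L − a)/(6EI) = 2709/EI
  triangular load, peak 30.6 at the free end: 11w₀L⁴/(120EI) = 1753/EI
  δ_0 = 4462/EI
Flexibility coefficient — unit upward force at B: δ_{BB} = L³/(3EI) = 41.67/EI.
With EI = 68000 kN·m²: δ_0 = 0.065619 m and δ_{BB} = 0.000613 m/kN.
Compatibility — the beam at B must follow the support down by 0.012 m: δ_0 − R_B·δ_{BB} = 0.012, so R_B = (0.065619 − 0.012)/0.000613 = 87.51 kN.
Moment equilibrium about A: M_A = Σ(load moments about A) − R_B·L = 706.5 − 87.51×5 = 269 kN·m.

M_A = 269 kN·m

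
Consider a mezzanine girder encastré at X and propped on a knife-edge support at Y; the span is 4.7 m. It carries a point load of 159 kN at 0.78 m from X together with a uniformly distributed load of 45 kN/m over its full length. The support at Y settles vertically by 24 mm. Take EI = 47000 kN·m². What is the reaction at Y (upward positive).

Take the reaction at Y as the redundant and release it; the primary structure is a cantilever fixed at X.
Downward deflection at the released point Y due to the loads:
  point load 159 at a = 0.78: Pa²(3L − a)/(6EI) = 214.8/EI
  UDL 45: wL⁴/(8EI) = 2745/EI
  δ_0 = 2960/EI
Flexibility coefficient — unit upward force at Y: δ_{YY} = L³/(3EI) = 34.61/EI.
With EI = 47000 kN·m²: δ_0 = 0.06297 m and δ_{YY} = 0.000736 m/kN.
Compatibility — the beam at Y must follow the support down by 0.024 m: δ_0 − R_Y·δ_{YY} = 0.024, so R_Y = (0.06297 − 0.024)/0.000736 = 52.92 kN.

R_Y = 52.92 kN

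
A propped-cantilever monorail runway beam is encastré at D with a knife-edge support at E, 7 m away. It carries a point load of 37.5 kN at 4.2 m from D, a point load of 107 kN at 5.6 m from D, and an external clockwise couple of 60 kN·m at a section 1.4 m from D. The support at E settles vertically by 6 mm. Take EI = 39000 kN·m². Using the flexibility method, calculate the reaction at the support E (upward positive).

Choose R_E as the redundant. The primary structure is the cantilever fixed at D.
Downward deflection at the released point E due to the loads:
  point load 37.5 at a = 4.2: Pa²(3L − a)/(6EI) = 1852/EI
  point load 107 at a = 5.6: Pa²(3L − a)/(6EI) = 8613/EI
  clockwise couple 60 at a = 1.4: M₀a(2L − a)/(2EI) = 529.2/EI
  δ_0 = 10994/EI
Tip deflection under a unit load at E: L³/(3EI) = 114.3/EI.
With EI = 39000 kN·m²: δ_0 = 0.28189 m and δ_{EE} = 0.002932 m/kN.
Compatibility — the beam at E must follow the support down by 0.006 m: δ_0 − R_E·δ_{EE} = 0.006, so R_E = (0.28189 − 0.006)/0.002932 = 94.11 kN.

R_E = 94.11 kN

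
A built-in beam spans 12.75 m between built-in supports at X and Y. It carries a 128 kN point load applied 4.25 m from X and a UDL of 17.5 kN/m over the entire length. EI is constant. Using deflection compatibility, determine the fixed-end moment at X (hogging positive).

M_X = 478.8 kN·m

Take the two fixed-end moments M_X, M_Y as redundants; the released structure is the simple span XY.
On the primary (simply-supported) span, the end slopes from the loading are:
  at X: point load 128 at a = 4.25: Pab(L + b)/(6LEI) = 1284/EI
  at Y: point load 128 at a = 4.25: Pab(L + a)/(6LEI) = 1028/EI
  at X: UDL 17.5: wL³/(24EI) = 1511/EI
  at Y: UDL 17.5: wL³/(24EI) = 1511/EI
  θ_X0 = 2796/EI,  θ_Y0 = 2539/EI
Flexibility coefficients: a unit moment at one end gives L/(3EI) there and L/(6EI) at the far end, so f₁₁ = f₂₂ = 4.25/EI and f₁₂ = f₂₁ = 2.125/EI.
Compatibility — zero rotation at each built-in end:
  4.25 M_X + 2.125 M_Y = 2796
  2.125 M_X + 4.25 M_Y = 2539
Solving the pair gives M_X = 478.8 kN·m and M_Y = 358 kN·m (hogging).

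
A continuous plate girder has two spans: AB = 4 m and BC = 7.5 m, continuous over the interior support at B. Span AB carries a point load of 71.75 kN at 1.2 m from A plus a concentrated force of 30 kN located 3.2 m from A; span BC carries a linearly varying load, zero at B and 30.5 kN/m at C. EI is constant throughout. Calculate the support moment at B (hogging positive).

Take M_B as the redundant. Released structure: two simple spans AB and BC with a hinge at B.
End slopes at the hinge B, treating each span as simply supported:
  span AB: point load 71.75 at a = 1.2: Pab(L + a)/(6LEI) = 52.23/EI
  span AB: point load 30 at a = 3.2: Pab(L + a)/(6LEI) = 23.04/EI
  span BC: triangular load, peak 30.5: 7w₀L³/(360EI) = 250.2/EI
  relative rotation θ_0 = (75.27 + 250.2)/EI = 325.5/EI
A unit hogging moment at B produces rotation L₁/(3EI) + L₂/(3EI) = 3.833/EI.
Compatibility: M_B·(L₁+L₂)/(3EI) = θ_0, giving M_B = 84.91 kN·m (hogging).

M_B = 84.91 kN·m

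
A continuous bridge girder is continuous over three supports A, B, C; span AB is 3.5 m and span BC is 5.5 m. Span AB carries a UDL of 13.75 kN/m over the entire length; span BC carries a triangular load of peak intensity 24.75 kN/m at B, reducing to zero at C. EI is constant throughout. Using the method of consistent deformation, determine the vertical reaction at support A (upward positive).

R_A = 13.01 kN

Release continuity at B by inserting a hinge; the redundant is the internal moment M_B. The primary structure is two simply-supported spans AB and BC.
End slopes at the hinge B, treating each span as simply supported:
  span AB: UDL 13.75: wL³/(24EI) = 24.56/EI
  span BC: triangular load, peak 24.75: w₀L³/(45EI) = 91.51/EI
  relative rotation θ_0 = (24.56 + 91.51)/EI = 116.1/EI
A unit hogging moment at B produces rotation L₁/(3EI) + L₂/(3EI) = 3/EI.
Slope continuity at B: θ_0 = M_B·3/EI, so M_B = 116.1/3 = 38.69 kN·m (hogging).
Span AB, ΣM about A with M_B applied at B: R_B^{AB}·3.5 = 84.22 + 38.69, so R_B^{AB} = 35.12 kN and R_A = 48.12 − 35.12 = 13.01 kN.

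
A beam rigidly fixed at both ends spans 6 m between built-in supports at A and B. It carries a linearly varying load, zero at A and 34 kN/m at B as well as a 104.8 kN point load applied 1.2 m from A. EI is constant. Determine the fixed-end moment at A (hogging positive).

Release both end moments; the primary structure is a simply-supported span AB with redundants M_A and M_B.
Simple-span end rotations at A and B under the given loads:
  at A: triangular load, peak 34: 7w₀L³/(360EI) = 142.8/EI
  at B: triangular load, peak 34: w₀L³/(45EI) = 163.2/EI
  at A: point load 104.8 at a = 1.2: Pab(L + b)/(6LEI) = 181.1/EI
  at B: point load 104.8 at a = 1.2: Pab(L + a)/(6LEI) = 120.7/EI
  θ_A0 = 323.9/EI,  θ_B0 = 283.9/EI
Flexibility coefficients: a unit moment at one end gives L/(3EI) there and L/(6EI) at the far end, so f₁₁ = f₂₂ = 2/EI and f₁₂ = f₂₁ = 1/EI.
Compatibility — zero rotation at each built-in end:
  2 M_A + 1 M_B = 323.9
  1 M_A + 2 M_B = 283.9
Solving the pair gives M_A = 121.3 kN·m and M_B = 81.32 kN·m (hogging).

M_A = 121.3 kN·m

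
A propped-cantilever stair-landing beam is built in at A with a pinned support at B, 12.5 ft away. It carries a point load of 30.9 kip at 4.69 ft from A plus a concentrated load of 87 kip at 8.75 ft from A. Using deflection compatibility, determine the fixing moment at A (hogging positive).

M_A = 222 kip·ft

Take the reaction at B as the redundant and release it; the primary structure is a cantilever fixed at A.
Deflection at B on the released cantilever, summing each load's contribution:
  point load 30.9 at a = 4.69: Pa²(3L − a)/(6EI) = 3717/EI
  point load 87 at a = 8.75: Pa²(3L − a)/(6EI) = 31917/EI
  δ_0 = 35634/EI
Tip deflection under a unit load at B: L³/(3EI) = 651/EI.
The prop prevents deflection at B: R_B = δ_0/δ_{BB} = 35634/651 = 54.73 kip.
Moment equilibrium about A: M_A = Σ(load moments about A) − R_B·L = 906.2 − 54.73×12.5 = 222 kip·ft.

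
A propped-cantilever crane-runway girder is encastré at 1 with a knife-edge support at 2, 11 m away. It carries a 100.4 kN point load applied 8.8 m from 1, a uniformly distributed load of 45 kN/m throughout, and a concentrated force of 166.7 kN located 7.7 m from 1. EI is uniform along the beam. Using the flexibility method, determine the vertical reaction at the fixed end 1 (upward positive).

R_1 = 411.9 kN

Take the reaction at 2 as the redundant and release it; the primary structure is a cantilever fixed at 1.
Downward deflection at the released point 2 due to the loads:
  point load 100.4 at a = 8.8: Pa²(3L − a)/(6EI) = 31359/EI
  UDL 45: wL⁴/(8EI) = 82356/EI
  point load 166.7 at a = 7.7: Pa²(3L − a)/(6EI) = 41676/EI
  δ_0 = 155391/EI
Tip deflection under a unit load at 2: L³/(3EI) = 443.7/EI.
Compatibility at 2: δ_0 − R_2·δ_{22} = 0, so R_2 = 155391/443.7 = 350.2 kN.
Vertical equilibrium: R_1 = ΣP − R_2 = 762.1 − 350.2 = 411.9 kN.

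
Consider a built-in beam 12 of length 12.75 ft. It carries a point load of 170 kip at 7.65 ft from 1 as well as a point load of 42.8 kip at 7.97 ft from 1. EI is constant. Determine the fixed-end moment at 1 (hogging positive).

M_1 = 256 kip·ft

Take the two fixed-end moments M_1, M_2 as redundants; the released structure is the simple span 12.
Simple-span end rotations at 1 and 2 under the given loads:
  at 1: point load 170 at a = 7.65: Pab(L + b)/(6LEI) = 1548/EI
  at 2: point load 170 at a = 7.65: Pab(L + a)/(6LEI) = 1769/EI
  at 1: point load 42.8 at a = 7.97: Pab(L + b)/(6LEI) = 373.6/EI
  at 2: point load 42.8 at a = 7.97: Pab(L + a)/(6LEI) = 441.6/EI
  θ_10 = 1921/EI,  θ_20 = 2210/EI
Flexibility coefficients: a unit moment at one end gives L/(3EI) there and L/(6EI) at the far end, so f₁₁ = f₂₂ = 4.25/EI and f₁₂ = f₂₁ = 2.125/EI.
Compatibility — zero rotation at each built-in end:
  4.25 M_1 + 2.125 M_2 = 1921
  2.125 M_1 + 4.25 M_2 = 2210
Solving the pair gives M_1 = 256 kip·ft and M_2 = 392.1 kip·ft (hogging).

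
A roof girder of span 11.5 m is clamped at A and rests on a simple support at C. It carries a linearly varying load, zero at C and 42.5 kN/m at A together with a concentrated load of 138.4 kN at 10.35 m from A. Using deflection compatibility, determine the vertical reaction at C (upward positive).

Release the roller at C. Primary structure: cantilever fixed at A.
Downward deflection at the released point C due to the loads:
  triangular load, peak 42.5 at the fixed end: w₀L⁴/(30EI) = 24778/EI
  point load 138.4 at a = 10.35: Pa²(3L − a)/(6EI) = 59674/EI
  δ_0 = 84451/EI
Tip deflection under a unit load at C: L³/(3EI) = 507/EI.
The prop prevents deflection at C: R_C = δ_0/δ_{CC} = 84451/507 = 166.6 kN.

R_C = 166.6 kN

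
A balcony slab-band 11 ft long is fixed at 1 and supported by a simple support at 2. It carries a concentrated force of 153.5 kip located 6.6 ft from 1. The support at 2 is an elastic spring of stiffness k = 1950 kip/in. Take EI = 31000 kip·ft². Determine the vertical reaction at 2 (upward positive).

R_2 = 66.11 kip

Choose R_2 as the redundant. The primary structure is the cantilever fixed at 1.
Deflection at 2 on the released cantilever, summing each load's contribution:
  point load 153.5 at a = 6.6: Pa²(3L − a)/(6EI) = 29420/EI
Tip deflection under a unit load at 2: L³/(3EI) = 443.7/EI.
With EI = 31000 kip·ft²: δ_0 = 0.94905 ft and δ_{22} = 0.014312 ft/kip.
Compatibility — the spring shortens by R_2/k under the reaction it provides: δ_0 − R_2·δ_{22} = R_2/k. With 1/k = 1/(1950×12) ft/kip = 0.000043 ft/kip, R_2 = δ_0 / (δ_{22} + 1/k) = 0.94905 / (0.014312 + 0.000043) = 66.11 kip.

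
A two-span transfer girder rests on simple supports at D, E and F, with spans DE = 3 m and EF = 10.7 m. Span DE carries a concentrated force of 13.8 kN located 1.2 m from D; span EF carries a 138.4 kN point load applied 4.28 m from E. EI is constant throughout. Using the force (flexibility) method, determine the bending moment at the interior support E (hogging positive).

Insert a hinge at E; M_E is the redundant, and each span becomes simply supported.
Discontinuity in slope at E on the released structure — sum the simple-span end rotations:
  span DE: point load 13.8 at a = 1.2: Pab(L + a)/(6LEI) = 6.955/EI
  span EF: point load 138.4 at a = 4.28: Pab(L + b)/(6LEI) = 1014/EI
  relative rotation θ_0 = (6.955 + 1014)/EI = 1021/EI
A unit hogging moment at E produces rotation L₁/(3EI) + L₂/(3EI) = 4.567/EI.
Compatibility: M_E·(L₁+L₂)/(3EI) = θ_0, giving M_E = 223.6 kN·m (hogging).

M_E = 223.6 kN·m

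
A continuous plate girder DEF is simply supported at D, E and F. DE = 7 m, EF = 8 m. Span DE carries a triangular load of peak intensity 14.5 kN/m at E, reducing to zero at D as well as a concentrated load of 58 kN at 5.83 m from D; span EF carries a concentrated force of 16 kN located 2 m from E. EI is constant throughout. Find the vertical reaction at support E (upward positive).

R_E = 109.5 kN

Insert a hinge at E; M_E is the redundant, and each span becomes simply supported.
End slopes at the hinge E, treating each span as simply supported:
  span DE: triangular load, peak 14.5: w₀L³/(45EI) = 110.5/EI
  span DE: point load 58 at a = 5.83: Pab(L + a)/(6LEI) = 120.9/EI
  span EF: point load 16 at a = 2: Pab(L + b)/(6LEI) = 56/EI
  relative rotation θ_0 = (231.4 + 56)/EI = 287.4/EI
A unit hogging moment at E produces rotation L₁/(3EI) + L₂/(3EI) = 5/EI.
Compatibility: M_E·(L₁+L₂)/(3EI) = θ_0, giving M_E = 57.48 kN·m (hogging).
Span DE, ΣM about D with M_E applied at E: R_E^{DE}·7 = 575 + 57.48, so R_E^{DE} = 90.35 kN and R_D = 108.8 − 90.35 = 18.4 kN.
Span EF, ΣM about F: R_E^{EF}·8 = 96 + 57.48, so R_E^{EF} = 19.18 kN and R_F = 16 − 19.18 = -3.184 kN.
R_E = 90.35 + 19.18 = 109.5 kN.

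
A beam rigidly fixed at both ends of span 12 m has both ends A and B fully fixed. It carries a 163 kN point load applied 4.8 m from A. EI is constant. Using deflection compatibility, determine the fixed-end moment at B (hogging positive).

M_B = 187.8 kN·m

Release both end moments; the primary structure is a simply-supported span AB with redundants M_A and M_B.
Simple-span end rotations at A and B under the given loads:
  at A: point load 163 at a = 4.8: Pab(L + b)/(6LEI) = 1502/EI
  at B: point load 163 at a = 4.8: Pab(L + a)/(6LEI) = 1314/EI
  θ_A0 = 1502/EI,  θ_B0 = 1314/EI
Flexibility coefficients: a unit moment at one end gives L/(3EI) there and L/(6EI) at the far end, so f₁₁ = f₂₂ = 4/EI and f₁₂ = f₂₁ = 2/EI.
Compatibility — zero rotation at each built-in end:
  4 M_A + 2 M_B = 1502
  2 M_A + 4 M_B = 1314
Solving the pair gives M_A = 281.7 kN·m and M_B = 187.8 kN·m (hogging).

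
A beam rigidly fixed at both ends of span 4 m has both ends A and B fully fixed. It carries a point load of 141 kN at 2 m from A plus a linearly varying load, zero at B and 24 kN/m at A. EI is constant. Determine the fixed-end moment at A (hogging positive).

Release both end moments; the primary structure is a simply-supported span AB with redundants M_A and M_B.
On the primary (simply-supported) span, the end slopes from the loading are:
  at A: point load 141 at a = 2: Pab(L + b)/(6LEI) = 141/EI
  at B: point load 141 at a = 2: Pab(L + a)/(6LEI) = 141/EI
  at A: triangular load, peak 24: w₀L³/(45EI) = 34.13/EI
  at B: triangular load, peak 24: 7w₀L³/(360EI) = 29.87/EI
  θ_A0 = 175.1/EI,  θ_B0 = 170.9/EI
Flexibility coefficients: a unit moment at one end gives L/(3EI) there and L/(6EI) at the far end, so f₁₁ = f₂₂ = 1.333/EI and f₁₂ = f₂₁ = 0.6667/EI.
Compatibility — zero rotation at each built-in end:
  1.333 M_A + 0.6667 M_B = 175.1
  0.6667 M_A + 1.333 M_B = 170.9
Solving the pair gives M_A = 89.7 kN·m and M_B = 83.3 kN·m (hogging).

M_A = 89.7 kN·m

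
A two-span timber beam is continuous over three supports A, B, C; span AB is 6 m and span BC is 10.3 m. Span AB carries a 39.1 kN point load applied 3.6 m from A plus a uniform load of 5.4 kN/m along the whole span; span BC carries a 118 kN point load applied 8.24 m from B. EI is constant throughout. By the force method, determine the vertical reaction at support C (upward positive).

Take M_B as the redundant. Released structure: two simple spans AB and BC with a hinge at B.
Discontinuity in slope at B on the released structure — sum the simple-span end rotations:
  span AB: point load 39.1 at a = 3.6: Pab(L + a)/(6LEI) = 90.09/EI
  span AB: UDL 5.4: wL³/(24EI) = 48.6/EI
  span BC: point load 118 at a = 8.24: Pab(L + b)/(6LEI) = 400.6/EI
  relative rotation θ_0 = (138.7 + 400.6)/EI = 539.3/EI
A unit hogging moment at B produces rotation L₁/(3EI) + L₂/(3EI) = 5.433/EI.
Compatibility: M_B·(L₁+L₂)/(3EI) = θ_0, giving M_B = 99.25 kN·m (hogging).
Span BC, ΣM about C: R_B^{BC}·10.3 = 243.1 + 99.25, so R_B^{BC} = 33.24 kN and R_C = 118 − 33.24 = 84.76 kN.

R_C = 84.76 kN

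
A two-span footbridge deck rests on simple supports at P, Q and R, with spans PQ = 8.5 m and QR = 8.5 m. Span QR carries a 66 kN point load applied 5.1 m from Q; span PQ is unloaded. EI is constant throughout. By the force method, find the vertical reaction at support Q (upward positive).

R_Q = 37.49 kN

Release continuity at Q by inserting a hinge; the redundant is the internal moment M_Q. The primary structure is two simply-supported spans PQ and QR.
End slopes at the hinge Q, treating each span as simply supported:
  span QR: point load 66 at a = 5.1: Pab(L + b)/(6LEI) = 267/EI
  relative rotation θ_0 = (0 + 267)/EI = 267/EI
A unit hogging moment at Q produces rotation L₁/(3EI) + L₂/(3EI) = 5.667/EI.
Slope continuity at Q: θ_0 = M_Q·5.667/EI, so M_Q = 267/5.667 = 47.12 kN·m (hogging).
Span PQ, ΣM about P with M_Q applied at Q: R_Q^{PQ}·8.5 = 0 + 47.12, so R_Q^{PQ} = 5.544 kN and R_P = 0 − 5.544 = -5.544 kN.
Span QR, ΣM about R: R_Q^{QR}·8.5 = 224.4 + 47.12, so R_Q^{QR} = 31.94 kN and R_R = 66 − 31.94 = 34.06 kN.
R_Q = 5.544 + 31.94 = 37.49 kN.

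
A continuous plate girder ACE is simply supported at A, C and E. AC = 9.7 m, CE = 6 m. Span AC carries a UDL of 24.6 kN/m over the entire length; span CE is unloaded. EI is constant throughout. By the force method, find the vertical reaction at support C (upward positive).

Insert a hinge at C; M_C is the redundant, and each span becomes simply supported.
Rotations at C on the released spans (each span's end-slope, ×1/EI):
  span AC: UDL 24.6: wL³/(24EI) = 935.5/EI
  relative rotation θ_0 = (935.5 + 0)/EI = 935.5/EI
A unit hogging moment at C produces rotation L₁/(3EI) + L₂/(3EI) = 5.233/EI.
Slope continuity at C: θ_0 = M_C·5.233/EI, so M_C = 935.5/5.233 = 178.8 kN·m (hogging).
Span AC, ΣM about A with M_C applied at C: R_C^{AC}·9.7 = 1157 + 178.8, so R_C^{AC} = 137.7 kN and R_A = 238.6 − 137.7 = 100.9 kN.
Span CE, ΣM about E: R_C^{CE}·6 = 0 + 178.8, so R_C^{CE} = 29.79 kN and R_E = 0 − 29.79 = -29.79 kN.
R_C = 137.7 + 29.79 = 167.5 kN.

R_C = 167.5 kN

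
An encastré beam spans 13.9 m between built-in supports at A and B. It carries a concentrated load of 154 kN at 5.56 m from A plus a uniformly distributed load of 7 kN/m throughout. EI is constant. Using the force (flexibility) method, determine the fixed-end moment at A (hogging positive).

Release both end moments; the primary structure is a simply-supported span AB with redundants M_A and M_B.
Simple-span end rotations at A and B under the given loads:
  at A: point load 154 at a = 5.56: Pab(L + b)/(6LEI) = 1904/EI
  at B: point load 154 at a = 5.56: Pab(L + a)/(6LEI) = 1666/EI
  at A: UDL 7: wL³/(24EI) = 783.3/EI
  at B: UDL 7: wL³/(24EI) = 783.3/EI
  θ_A0 = 2688/EI,  θ_B0 = 2450/EI
Flexibility coefficients: a unit moment at one end gives L/(3EI) there and L/(6EI) at the far end, so f₁₁ = f₂₂ = 4.633/EI and f₁₂ = f₂₁ = 2.317/EI.
Compatibility — zero rotation at each built-in end:
  4.633 M_A + 2.317 M_B = 2688
  2.317 M_A + 4.633 M_B = 2450
Solving the pair gives M_A = 421 kN·m and M_B = 318.2 kN·m (hogging).

M_A = 421 kN·m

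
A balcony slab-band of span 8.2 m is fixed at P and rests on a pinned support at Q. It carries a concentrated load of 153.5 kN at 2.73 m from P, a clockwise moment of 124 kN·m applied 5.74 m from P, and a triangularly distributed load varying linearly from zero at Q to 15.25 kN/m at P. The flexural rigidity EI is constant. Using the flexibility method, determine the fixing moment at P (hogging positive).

Choose R_Q as the redundant. The primary structure is the cantilever fixed at P.
Free-end deflection of the primary structure under the applied loading (downward +):
  point load 153.5 at a = 2.73: Pa²(3L − a)/(6EI) = 4170/EI
  clockwise couple 124 at a = 5.74: M₀a(2L − a)/(2EI) = 3794/EI
  triangular load, peak 15.25 at the fixed end: w₀L⁴/(30EI) = 2298/EI
  δ_0 = 10262/EI
Flexibility coefficient — unit upward force at Q: δ_{QQ} = L³/(3EI) = 183.8/EI.
Compatibility at Q: δ_0 − R_Q·δ_{QQ} = 0, so R_Q = 10262/183.8 = 55.84 kN.
Moment equilibrium about P: M_P = Σ(load moments about P) − R_Q·L = 714 − 55.84×8.2 = 256.1 kN·m.

M_P = 256.1 kN·m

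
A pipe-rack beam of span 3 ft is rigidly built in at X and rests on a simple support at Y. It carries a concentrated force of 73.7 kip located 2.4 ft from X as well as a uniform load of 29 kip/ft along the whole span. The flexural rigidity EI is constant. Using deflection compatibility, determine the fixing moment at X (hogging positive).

M_X = 53.85 kip·ft

Take the reaction at Y as the redundant and release it; the primary structure is a cantilever fixed at X.
Free-end deflection of the primary structure under the applied loading (downward +):
  point load 73.7 at a = 2.4: Pa²(3L − a)/(6EI) = 467/EI
  UDL 29: wL⁴/(8EI) = 293.6/EI
  δ_0 = 760.6/EI
Flexibility coefficient — unit upward force at Y: δ_{YY} = L³/(3EI) = 9/EI.
The prop prevents deflection at Y: R_Y = δ_0/δ_{YY} = 760.6/9 = 84.51 kip.
Moment equilibrium about X: M_X = Σ(load moments about X) − R_Y·L = 307.4 − 84.51×3 = 53.85 kip·ft.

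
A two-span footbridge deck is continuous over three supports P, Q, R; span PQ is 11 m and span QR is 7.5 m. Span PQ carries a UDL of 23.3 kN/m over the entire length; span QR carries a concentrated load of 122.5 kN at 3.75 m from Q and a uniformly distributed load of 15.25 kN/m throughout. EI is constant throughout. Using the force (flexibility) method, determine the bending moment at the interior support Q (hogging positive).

M_Q = 322.9 kN·m

Take M_Q as the redundant. Released structure: two simple spans PQ and QR with a hinge at Q.
Discontinuity in slope at Q on the released structure — sum the simple-span end rotations:
  span PQ: UDL 23.3: wL³/(24EI) = 1292/EI
  span QR: point load 122.5 at a = 3.75: Pab(L + b)/(6LEI) = 430.7/EI
  span QR: UDL 15.25: wL³/(24EI) = 268.1/EI
  relative rotation θ_0 = (1292 + 698.7)/EI = 1991/EI
A unit hogging moment at Q produces rotation L₁/(3EI) + L₂/(3EI) = 6.167/EI.
Compatibility: M_Q·(L₁+L₂)/(3EI) = θ_0, giving M_Q = 322.9 kN·m (hogging).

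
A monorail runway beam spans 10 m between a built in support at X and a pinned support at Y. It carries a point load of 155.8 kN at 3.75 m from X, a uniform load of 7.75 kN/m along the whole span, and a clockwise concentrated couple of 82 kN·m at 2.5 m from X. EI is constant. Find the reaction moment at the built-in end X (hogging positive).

M_X = 421.8 kN·m

Release the roller at Y. Primary structure: cantilever fixed at X.
Free-end deflection of the primary structure under the applied loading (downward +):
  point load 155.8 at a = 3.75: Pa²(3L − a)/(6EI) = 9585/EI
  UDL 7.75: wL⁴/(8EI) = 9688/EI
  clockwise couple 82 at a = 2.5: M₀a(2L − a)/(2EI) = 1794/EI
  δ_0 = 21067/EI
Tip deflection under a unit load at Y: L³/(3EI) = 333.3/EI.
Compatibility at Y: δ_0 − R_Y·δ_{YY} = 0, so R_Y = 21067/333.3 = 63.2 kN.
Moment equilibrium about X: M_X = Σ(load moments about X) − R_Y·L = 1054 − 63.2×10 = 421.8 kN·m.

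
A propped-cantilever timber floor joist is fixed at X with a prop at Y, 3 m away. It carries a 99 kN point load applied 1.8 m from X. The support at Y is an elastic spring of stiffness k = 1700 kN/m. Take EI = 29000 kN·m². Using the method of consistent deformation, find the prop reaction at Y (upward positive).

Take the reaction at Y as the redundant and release it; the primary structure is a cantilever fixed at X.
Downward deflection at the released point Y due to the loads:
  point load 99 at a = 1.8: Pa²(3L − a)/(6EI) = 384.9/EI
Tip deflection under a unit load at Y: L³/(3EI) = 9/EI.
With EI = 29000 kN·m²: δ_0 = 0.013273 m and δ_{YY} = 0.00031 m/kN.
Compatibility — the spring shortens by R_Y/k under the reaction it provides: δ_0 − R_Y·δ_{YY} = R_Y/k. With 1/k = 0.000588 m/kN, R_Y = δ_0 / (δ_{YY} + 1/k) = 0.013273 / (0.00031 + 0.000588) = 14.77 kN.

R_Y = 14.77 kN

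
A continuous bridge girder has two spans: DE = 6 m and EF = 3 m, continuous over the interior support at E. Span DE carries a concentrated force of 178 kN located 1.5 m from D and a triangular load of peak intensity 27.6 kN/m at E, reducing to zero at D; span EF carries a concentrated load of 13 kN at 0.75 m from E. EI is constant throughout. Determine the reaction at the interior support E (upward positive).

Take M_E as the redundant. Released structure: two simple spans DE and EF with a hinge at E.
Discontinuity in slope at E on the released structure — sum the simple-span end rotations:
  span DE: point load 178 at a = 1.5: Pab(L + a)/(6LEI) = 250.3/EI
  span DE: triangular load, peak 27.6: w₀L³/(45EI) = 132.5/EI
  span EF: point load 13 at a = 0.75: Pab(L + b)/(6LEI) = 6.398/EI
  relative rotation θ_0 = (382.8 + 6.398)/EI = 389.2/EI
A unit hogging moment at E produces rotation L₁/(3EI) + L₂/(3EI) = 3/EI.
Slope continuity at E: θ_0 = M_E·3/EI, so M_E = 389.2/3 = 129.7 kN·m (hogging).
Span DE, ΣM about D with M_E applied at E: R_E^{DE}·6 = 598.2 + 129.7, so R_E^{DE} = 121.3 kN and R_D = 260.8 − 121.3 = 139.5 kN.
Span EF, ΣM about F: R_E^{EF}·3 = 29.25 + 129.7, so R_E^{EF} = 52.99 kN and R_F = 13 − 52.99 = -39.99 kN.
R_E = 121.3 + 52.99 = 174.3 kN.

R_E = 174.3 kN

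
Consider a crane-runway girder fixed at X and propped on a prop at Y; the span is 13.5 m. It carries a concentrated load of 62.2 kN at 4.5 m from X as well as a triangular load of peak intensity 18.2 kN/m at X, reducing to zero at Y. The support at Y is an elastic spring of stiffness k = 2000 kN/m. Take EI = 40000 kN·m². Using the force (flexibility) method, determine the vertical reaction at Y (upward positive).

Take the reaction at Y as the redundant and release it; the primary structure is a cantilever fixed at X.
Primary-structure tip deflection at Y by superposition:
  point load 62.2 at a = 4.5: Pa²(3L − a)/(6EI) = 7557/EI
  triangular load, peak 18.2 at the fixed end: w₀L⁴/(30EI) = 20150/EI
  δ_0 = 27708/EI
Flexibility coefficient — unit upward force at Y: δ_{YY} = L³/(3EI) = 820.1/EI.
With EI = 40000 kN·m²: δ_0 = 0.69269 m and δ_{YY} = 0.020503 m/kN.
Compatibility — the spring shortens by R_Y/k under the reaction it provides: δ_0 − R_Y·δ_{YY} = R_Y/k. With 1/k = 0.0005 m/kN, R_Y = δ_0 / (δ_{YY} + 1/k) = 0.69269 / (0.020503 + 0.0005) = 32.98 kN.

R_Y = 32.98 kN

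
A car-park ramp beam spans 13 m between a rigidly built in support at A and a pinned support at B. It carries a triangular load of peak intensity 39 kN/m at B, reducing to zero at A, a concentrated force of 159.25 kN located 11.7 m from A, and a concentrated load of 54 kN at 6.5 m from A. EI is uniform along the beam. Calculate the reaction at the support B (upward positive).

R_B = 291.7 kN

Take the reaction at B as the redundant and release it; the primary structure is a cantilever fixed at A.
Free-end deflection of the primary structure under the applied loading (downward +):
  triangular load, peak 39 at the free end: 11w₀L⁴/(120EI) = 102106/EI
  point load 159.25 at a = 11.7: Pa²(3L − a)/(6EI) = 99189/EI
  point load 54 at a = 6.5: Pa²(3L − a)/(6EI) = 12358/EI
  δ_0 = 213652/EI
Tip deflection under a unit load at B: L³/(3EI) = 732.3/EI.
Compatibility at B: δ_0 − R_B·δ_{BB} = 0, so R_B = 213652/732.3 = 291.7 kN.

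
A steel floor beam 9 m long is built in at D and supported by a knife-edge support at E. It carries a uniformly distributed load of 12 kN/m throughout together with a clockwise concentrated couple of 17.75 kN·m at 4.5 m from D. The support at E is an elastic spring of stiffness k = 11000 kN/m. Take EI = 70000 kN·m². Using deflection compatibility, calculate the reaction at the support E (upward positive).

R_E = 41.63 kN

Remove the prop at E; the released (primary) structure is a cantilever built in at D.
Free-end deflection of the primary structure under the applied loading (downward +):
  UDL 12: wL⁴/(8EI) = 9842/EI
  clockwise couple 17.75 at a = 4.5: M₀a(2L − a)/(2EI) = 539.2/EI
  δ_0 = 10381/EI
Flexibility coefficient — unit upward force at E: δ_{EE} = L³/(3EI) = 243/EI.
With EI = 70000 kN·m²: δ_0 = 0.1483 m and δ_{EE} = 0.003471 m/kN.
Compatibility — the spring shortens by R_E/k under the reaction it provides: δ_0 − R_E·δ_{EE} = R_E/k. With 1/k = 0.000091 m/kN, R_E = δ_0 / (δ_{EE} + 1/k) = 0.1483 / (0.003471 + 0.000091) = 41.63 kN.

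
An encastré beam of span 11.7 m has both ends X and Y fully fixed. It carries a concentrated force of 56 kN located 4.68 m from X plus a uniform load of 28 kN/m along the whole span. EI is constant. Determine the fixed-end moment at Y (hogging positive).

M_Y = 382.3 kN·m

Release both end moments; the primary structure is a simply-supported span XY with redundants M_X and M_Y.
On the primary (simply-supported) span, the end slopes from the loading are:
  at X: point load 56 at a = 4.68: Pab(L + b)/(6LEI) = 490.6/EI
  at Y: point load 56 at a = 4.68: Pab(L + a)/(6LEI) = 429.3/EI
  at X: UDL 28: wL³/(24EI) = 1869/EI
  at Y: UDL 28: wL³/(24EI) = 1869/EI
  θ_X0 = 2359/EI,  θ_Y0 = 2298/EI
Flexibility coefficients: a unit moment at one end gives L/(3EI) there and L/(6EI) at the far end, so f₁₁ = f₂₂ = 3.9/EI and f₁₂ = f₂₁ = 1.95/EI.
Compatibility — zero rotation at each built-in end:
  3.9 M_X + 1.95 M_Y = 2359
  1.95 M_X + 3.9 M_Y = 2298
Solving the pair gives M_X = 413.8 kN·m and M_Y = 382.3 kN·m (hogging).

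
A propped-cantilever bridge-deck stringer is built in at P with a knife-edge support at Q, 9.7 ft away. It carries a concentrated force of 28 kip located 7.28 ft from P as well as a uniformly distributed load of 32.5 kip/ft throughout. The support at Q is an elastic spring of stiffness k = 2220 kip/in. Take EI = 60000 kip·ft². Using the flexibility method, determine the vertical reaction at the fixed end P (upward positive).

R_P = 208.3 kip

Choose R_Q as the redundant. The primary structure is the cantilever fixed at P.
Downward deflection at the released point Q due to the loads:
  point load 28 at a = 7.28: Pa²(3L − a)/(6EI) = 5397/EI
  UDL 32.5: wL⁴/(8EI) = 35965/EI
  δ_0 = 41362/EI
Flexibility coefficient — unit upward force at Q: δ_{QQ} = L³/(3EI) = 304.2/EI.
With EI = 60000 kip·ft²: δ_0 = 0.68936 ft and δ_{QQ} = 0.00507 ft/kip.
Compatibility — the spring shortens by R_Q/k under the reaction it provides: δ_0 − R_Q·δ_{QQ} = R_Q/k. With 1/k = 1/(2220×12) ft/kip = 0.000038 ft/kip, R_Q = δ_0 / (δ_{QQ} + 1/k) = 0.68936 / (0.00507 + 0.000038) = 135 kip.
Vertical equilibrium: R_P = ΣP − R_Q = 343.2 − 135 = 208.3 kip.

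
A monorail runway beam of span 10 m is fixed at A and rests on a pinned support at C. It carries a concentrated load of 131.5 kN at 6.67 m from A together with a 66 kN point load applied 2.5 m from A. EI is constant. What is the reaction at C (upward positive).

Release the roller at C. Primary structure: cantilever fixed at A.
Free-end deflection of the primary structure under the applied loading (downward +):
  point load 131.5 at a = 6.67: Pa²(3L − a)/(6EI) = 22748/EI
  point load 66 at a = 2.5: Pa²(3L − a)/(6EI) = 1891/EI
  δ_0 = 24639/EI
Tip deflection under a unit load at C: L³/(3EI) = 333.3/EI.
The prop prevents deflection at C: R_C = δ_0/δ_{CC} = 24639/333.3 = 73.92 kN.

R_C = 73.92 kN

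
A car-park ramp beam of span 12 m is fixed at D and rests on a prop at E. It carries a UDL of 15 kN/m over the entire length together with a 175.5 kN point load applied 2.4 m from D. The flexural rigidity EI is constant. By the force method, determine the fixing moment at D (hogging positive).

M_D = 573.3 kN·m

Take the reaction at E as the redundant and release it; the primary structure is a cantilever fixed at D.
Free-end deflection of the primary structure under the applied loading (downward +):
  UDL 15: wL⁴/(8EI) = 38880/EI
  point load 175.5 at a = 2.4: Pa²(3L − a)/(6EI) = 5661/EI
  δ_0 = 44541/EI
Tip deflection under a unit load at E: L³/(3EI) = 576/EI.
Compatibility at E: δ_0 − R_E·δ_{EE} = 0, so R_E = 44541/576 = 77.33 kN.
Moment equilibrium about D: M_D = Σ(load moments about D) − R_E·L = 1501 − 77.33×12 = 573.3 kN·m.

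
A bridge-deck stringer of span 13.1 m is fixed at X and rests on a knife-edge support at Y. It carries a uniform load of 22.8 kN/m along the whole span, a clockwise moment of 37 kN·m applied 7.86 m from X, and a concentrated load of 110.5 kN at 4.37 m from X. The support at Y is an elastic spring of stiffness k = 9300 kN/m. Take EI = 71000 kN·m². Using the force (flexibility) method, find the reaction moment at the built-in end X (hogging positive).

Remove the prop at Y; the released (primary) structure is a cantilever built in at X.
Deflection at Y on the released cantilever, summing each load's contribution:
  UDL 22.8: wL⁴/(8EI) = 83932/EI
  clockwise couple 37 at a = 7.86: M₀a(2L − a)/(2EI) = 2667/EI
  point load 110.5 at a = 4.37: Pa²(3L − a)/(6EI) = 12285/EI
  δ_0 = 98884/EI
Tip deflection under a unit load at Y: L³/(3EI) = 749.4/EI.
With EI = 71000 kN·m²: δ_0 = 1.3927 m and δ_{YY} = 0.010554 m/kN.
Compatibility — the spring shortens by R_Y/k under the reaction it provides: δ_0 − R_Y·δ_{YY} = R_Y/k. With 1/k = 0.000108 m/kN, R_Y = δ_0 / (δ_{YY} + 1/k) = 1.3927 / (0.010554 + 0.000108) = 130.6 kN.
Moment equilibrium about X: M_X = Σ(load moments about X) − R_Y·L = 2476 − 130.6×13.1 = 765 kN·m.

M_X = 765 kN·m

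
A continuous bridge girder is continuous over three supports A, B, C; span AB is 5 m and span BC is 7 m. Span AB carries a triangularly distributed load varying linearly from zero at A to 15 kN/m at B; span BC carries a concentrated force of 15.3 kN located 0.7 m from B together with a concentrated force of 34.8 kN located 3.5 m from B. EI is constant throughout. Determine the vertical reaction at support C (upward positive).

Release continuity at B by inserting a hinge; the redundant is the internal moment M_B. The primary structure is two simply-supported spans AB and BC.
Rotations at B on the released spans (each span's end-slope, ×1/EI):
  span AB: triangular load, peak 15: w₀L³/(45EI) = 41.67/EI
  span BC: point load 15.3 at a = 0.7: Pab(L + b)/(6LEI) = 21.37/EI
  span BC: point load 34.8 at a = 3.5: Pab(L + b)/(6LEI) = 106.6/EI
  relative rotation θ_0 = (41.67 + 127.9)/EI = 169.6/EI
A unit hogging moment at B produces rotation L₁/(3EI) + L₂/(3EI) = 4/EI.
Compatibility: M_B·(L₁+L₂)/(3EI) = θ_0, giving M_B = 42.4 kN·m (hogging).
Span BC, ΣM about C: R_B^{BC}·7 = 218.2 + 42.4, so R_B^{BC} = 37.23 kN and R_C = 50.1 − 37.23 = 12.87 kN.

R_C = 12.87 kN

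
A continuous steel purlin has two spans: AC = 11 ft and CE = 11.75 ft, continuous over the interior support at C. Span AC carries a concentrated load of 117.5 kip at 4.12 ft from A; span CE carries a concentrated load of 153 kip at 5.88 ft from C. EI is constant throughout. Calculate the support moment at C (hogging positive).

M_C = 274.7 kip·ft

Take M_C as the redundant. Released structure: two simple spans AC and CE with a hinge at C.
Discontinuity in slope at C on the released structure — sum the simple-span end rotations:
  span AC: point load 117.5 at a = 4.12: Pab(L + a)/(6LEI) = 763/EI
  span CE: point load 153 at a = 5.88: Pab(L + b)/(6LEI) = 1320/EI
  relative rotation θ_0 = (763 + 1320)/EI = 2083/EI
A unit hogging moment at C produces rotation L₁/(3EI) + L₂/(3EI) = 7.583/EI.
Compatibility: M_C·(L₁+L₂)/(3EI) = θ_0, giving M_C = 274.7 kip·ft (hogging).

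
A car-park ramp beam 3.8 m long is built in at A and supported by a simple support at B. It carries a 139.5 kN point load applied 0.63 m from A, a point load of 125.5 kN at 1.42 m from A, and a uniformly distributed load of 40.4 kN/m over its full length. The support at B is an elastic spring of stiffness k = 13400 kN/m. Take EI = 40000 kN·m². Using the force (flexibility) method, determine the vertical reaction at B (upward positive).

R_B = 73.95 kN

Take the reaction at B as the redundant and release it; the primary structure is a cantilever fixed at A.
Primary-structure tip deflection at B by superposition:
  point load 139.5 at a = 0.63: Pa²(3L − a)/(6EI) = 99.38/EI
  point load 125.5 at a = 1.42: Pa²(3L − a)/(6EI) = 420.9/EI
  UDL 40.4: wL⁴/(8EI) = 1053/EI
  δ_0 = 1573/EI
Flexibility coefficient — unit upward force at B: δ_{BB} = L³/(3EI) = 18.29/EI.
With EI = 40000 kN·m²: δ_0 = 0.039332 m and δ_{BB} = 0.000457 m/kN.
Compatibility — the spring shortens by R_B/k under the reaction it provides: δ_0 − R_B·δ_{BB} = R_B/k. With 1/k = 0.000075 m/kN, R_B = δ_0 / (δ_{BB} + 1/k) = 0.039332 / (0.000457 + 0.000075) = 73.95 kN.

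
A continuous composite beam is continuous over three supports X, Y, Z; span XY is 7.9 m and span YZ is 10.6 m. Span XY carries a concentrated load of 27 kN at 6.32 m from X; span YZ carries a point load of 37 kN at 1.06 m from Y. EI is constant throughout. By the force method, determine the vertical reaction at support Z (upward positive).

R_Z = 0.65 kN

Insert a hinge at Y; M_Y is the redundant, and each span becomes simply supported.
Rotations at Y on the released spans (each span's end-slope, ×1/EI):
  span XY: point load 27 at a = 6.32: Pab(L + a)/(6LEI) = 80.88/EI
  span YZ: point load 37 at a = 1.06: Pab(L + b)/(6LEI) = 118.5/EI
  relative rotation θ_0 = (80.88 + 118.5)/EI = 199.4/EI
A unit hogging moment at Y produces rotation L₁/(3EI) + L₂/(3EI) = 6.167/EI.
Compatibility: M_Y·(L₁+L₂)/(3EI) = θ_0, giving M_Y = 32.33 kN·m (hogging).
Span YZ, ΣM about Z: R_Y^{YZ}·10.6 = 353 + 32.33, so R_Y^{YZ} = 36.35 kN and R_Z = 37 − 36.35 = 0.65 kN.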